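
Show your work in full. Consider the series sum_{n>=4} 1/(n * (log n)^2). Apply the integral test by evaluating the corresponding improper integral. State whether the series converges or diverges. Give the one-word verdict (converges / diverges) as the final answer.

Let f(x) = 1/(x*log(x)^2). Then f is positive, continuous, and decreasing on [4, infinity), so the integral test applies.
Compute the improper integral int_{4}^infinity f(x) dx:
  antiderivative F(x) = -1/log(x).
  F(x) -> 0 as x -> infinity.  int = 0 - F(4) = 1/log(4) < infinity. By the integral test, the series converges.

converges


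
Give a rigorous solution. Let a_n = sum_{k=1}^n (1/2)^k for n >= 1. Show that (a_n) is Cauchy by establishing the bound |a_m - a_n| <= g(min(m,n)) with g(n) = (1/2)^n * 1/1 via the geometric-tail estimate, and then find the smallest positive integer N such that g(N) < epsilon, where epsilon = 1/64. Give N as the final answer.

For m > n >= 1: |a_m - a_n| = sum_{k=n+1}^m (1/2)^k < sum_{k=n+1}^infinity (1/2)^k = (1/2)^(n+1) / (1 - 1/2) = (1/2)^n * (1/2) * (2/1) = (1/2)^n * 1/1.
So g(n) = (1/2)^n / 1. Since g(n) -> 0, (a_n) is Cauchy.
Now solve g(N) < 1/64: (1/2)^N / 1 < 1/64 <=> 2^N > 1 / (1 * 1/64) = 64.
Check powers of 2: 2^6 = 64 <= 64, 2^7 = 128 > 64.
So the smallest such N is 7. Check: g(7) = 1/(1 * 128) = 1/128 < 1/64.

7


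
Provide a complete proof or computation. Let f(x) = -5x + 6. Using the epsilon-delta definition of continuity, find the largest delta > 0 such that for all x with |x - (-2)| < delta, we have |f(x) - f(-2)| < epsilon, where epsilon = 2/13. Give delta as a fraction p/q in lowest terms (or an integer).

We compute f(-2) = -5*(-2) + 6 = 16.
|f(x) - f(-2)| = |-5x + 6 - (16)| = |-5(x - (-2))| = 5|x - (-2)|.
We need 5|x - (-2)| < 2/13, i.e. |x - (-2)| < 2/13 / 5 = 2/65.
So any delta <= 2/65 works. Conversely, if delta > 2/65, then x = -2 + 2/65 satisfies |x - (-2)| = 2/65 < delta but |f(x) - f(-2)| = 5 * 2/65 = 2/13, which is not < 2/13; so no larger delta works.
Hence the largest such delta is 2/65.

2/65


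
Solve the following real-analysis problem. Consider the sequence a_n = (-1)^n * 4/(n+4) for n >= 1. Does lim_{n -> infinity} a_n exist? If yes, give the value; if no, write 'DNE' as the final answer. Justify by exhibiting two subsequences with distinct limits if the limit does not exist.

Examine the behaviour of a_n along subsequences.
Even-n subsequence a_{2k} = 4/(2k+4) -> 0. Odd-n subsequence a_{2k+1} = -4/(2k+5) -> 0. Both tend to 0, which suggests the limit is 0; verify directly.
|a_n - 0| = 4/(n+4) < 4/n for every n >= 1.
Given epsilon > 0, choose a positive integer N > 4/epsilon. Then for all n >= N, |a_n| < 4/n <= 4/N < epsilon.
So by the definition of the limit, lim a_n exists and equals 0.

0


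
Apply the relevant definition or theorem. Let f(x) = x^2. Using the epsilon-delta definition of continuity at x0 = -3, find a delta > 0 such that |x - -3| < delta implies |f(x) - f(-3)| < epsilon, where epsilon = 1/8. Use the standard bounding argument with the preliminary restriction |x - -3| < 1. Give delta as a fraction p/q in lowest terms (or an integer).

Factor: |x^2 - (-3)^2| = |x - -3| * |x + -3|.
Impose |x - -3| < 1 first. Then |x + -3| = |(x - -3) + 2*(-3)| <= |x - -3| + 2*|-3| < 1 + 6 = 7.
So |x^2 - (-3)^2| < delta * 7.
We need delta * 7 <= 1/8, i.e. delta <= 1/8/7 = 1/56.
Since 1/56 < 1, this is tighter than 1; take delta = 1/56.
So delta = 1/56 works.

1/56


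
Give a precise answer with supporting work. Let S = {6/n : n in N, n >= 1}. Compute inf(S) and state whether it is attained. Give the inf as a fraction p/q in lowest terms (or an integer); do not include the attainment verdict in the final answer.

Analysis:
- Values: 6, 3, 2, 3/2, ... strictly decreasing.
- The maximum is 6 (n=1); sup = 6 (attained).
- The set is bounded below by 0; 6/n -> 0 so 0 is the greatest lower bound.
- 0 is not in the set, so inf = 0 is not attained.
Conclusion: inf(S) = 0, not attained in S.

0


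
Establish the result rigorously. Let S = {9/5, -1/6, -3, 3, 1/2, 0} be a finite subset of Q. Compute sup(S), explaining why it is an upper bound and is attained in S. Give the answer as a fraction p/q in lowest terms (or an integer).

S is finite, so sup(S) = max(S).
Sorted decreasing:
3, 9/5, 1/2, 0, -1/6, -3
The extremum is 3.
For every x in S, x <= 3. And 3 is in S, so it is attained.
Therefore sup(S) = 3.

3


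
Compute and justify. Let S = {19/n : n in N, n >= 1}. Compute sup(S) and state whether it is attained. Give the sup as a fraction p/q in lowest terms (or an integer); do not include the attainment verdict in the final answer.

Analysis:
- Values: 19, 19/2, 19/3, 19/4, ... strictly decreasing.
- The maximum is 19 (n=1); sup = 19 (attained).
- The set is bounded below by 0; 19/n -> 0 so 0 is the greatest lower bound.
- 0 is not in the set, so inf = 0 is not attained.
Conclusion: sup(S) = 19, attained in S.

19


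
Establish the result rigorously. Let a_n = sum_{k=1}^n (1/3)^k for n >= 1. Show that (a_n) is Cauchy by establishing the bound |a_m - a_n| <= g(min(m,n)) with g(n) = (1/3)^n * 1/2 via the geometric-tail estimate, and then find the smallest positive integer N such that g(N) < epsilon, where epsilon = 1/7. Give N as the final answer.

For m > n >= 1: |a_m - a_n| = sum_{k=n+1}^m (1/3)^k < sum_{k=n+1}^infinity (1/3)^k = (1/3)^(n+1) / (1 - 1/3) = (1/3)^n * (1/3) * (3/2) = (1/3)^n * 1/2.
So g(n) = (1/3)^n / 2. Since g(n) -> 0, (a_n) is Cauchy.
Now solve g(N) < 1/7: (1/3)^N / 2 < 1/7 <=> 3^N > 1 / (2 * 1/7) = 7/2.
Check powers of 3: 3^1 = 3 <= 7/2, 3^2 = 9 > 7/2.
So the smallest such N is 2. Check: g(2) = 1/(2 * 9) = 1/18 < 1/7.

2


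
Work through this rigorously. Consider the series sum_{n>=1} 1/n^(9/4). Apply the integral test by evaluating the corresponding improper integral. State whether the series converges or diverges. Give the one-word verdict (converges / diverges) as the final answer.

Let f(x) = x^(-9/4). Then f is positive, continuous, and decreasing on [1, infinity), so the integral test applies.
Compute the improper integral int_{1}^infinity f(x) dx:
  antiderivative F(x) = -4/(5*x^(5/4)).
  As x -> infinity, F(x) -> 0 (since p = 9/4 > 1).
  So int = F(infinity) - F(1) = 0 - (-4/5) = 4/5.
  Finite, so by the integral test, the series converges.

converges


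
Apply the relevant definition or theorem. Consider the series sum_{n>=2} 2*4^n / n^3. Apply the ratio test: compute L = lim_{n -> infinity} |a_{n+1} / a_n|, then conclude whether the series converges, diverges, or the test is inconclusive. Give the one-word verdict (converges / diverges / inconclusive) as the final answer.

Let a_n denote the general term. Form the ratio a_{n+1}/a_n and simplify:
a_{n+1}/a_n = 4*n^3/(n + 1)^3
Take the limit as n -> infinity: L = 4.
Since L = 4 > 1 (or L = infinity), the ratio test implies the series diverges.

diverges


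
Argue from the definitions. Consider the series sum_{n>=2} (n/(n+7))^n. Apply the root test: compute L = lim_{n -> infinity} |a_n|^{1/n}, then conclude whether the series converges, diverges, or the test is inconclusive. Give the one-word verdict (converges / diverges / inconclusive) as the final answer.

Let a_n denote the general term. Form |a_n|^(1/n) and simplify:
|a_n|^(1/n) = n/(n + 7)
Take the limit as n -> infinity: L = 1.
Since L = 1, the root test is inconclusive. (In fact a_n = (n/(n+7))^n -> e^(-7) != 0, so the nth-term test shows divergence; but the root test itself gives no conclusion.)

inconclusive


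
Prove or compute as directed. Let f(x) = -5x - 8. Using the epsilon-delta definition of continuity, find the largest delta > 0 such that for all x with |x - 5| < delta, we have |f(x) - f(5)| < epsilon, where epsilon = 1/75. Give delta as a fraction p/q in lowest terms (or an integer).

We compute f(5) = -5*(5) - 8 = -33.
|f(x) - f(5)| = |-5x - 8 - (-33)| = |-5(x - 5)| = 5|x - 5|.
We need 5|x - 5| < 1/75, i.e. |x - 5| < 1/75 / 5 = 1/375.
So any delta <= 1/375 works. Conversely, if delta > 1/375, then x = 5 + 1/375 satisfies |x - 5| = 1/375 < delta but |f(x) - f(5)| = 5 * 1/375 = 1/75, which is not < 1/75; so no larger delta works.
Hence the largest such delta is 1/375.

1/375


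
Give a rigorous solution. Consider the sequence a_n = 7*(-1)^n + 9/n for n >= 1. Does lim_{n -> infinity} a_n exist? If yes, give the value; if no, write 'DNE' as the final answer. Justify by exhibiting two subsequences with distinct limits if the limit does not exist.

Examine the behaviour of a_n along subsequences.
a_{2k} = 7 + 9/(2k) -> 7. a_{2k+1} = -7 + 9/(2k+1) -> -7.
Since these two subsequential limits are 7 and -7, distinct, the full sequence cannot converge (a convergent sequence has all subsequences tending to the same limit). So lim a_n does not exist.

DNE


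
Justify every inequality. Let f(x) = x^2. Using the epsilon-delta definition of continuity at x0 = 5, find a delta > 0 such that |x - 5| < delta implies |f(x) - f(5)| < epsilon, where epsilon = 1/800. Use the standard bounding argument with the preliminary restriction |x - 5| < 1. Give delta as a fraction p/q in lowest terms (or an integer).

Factor: |x^2 - (5)^2| = |x - 5| * |x + 5|.
Impose |x - 5| < 1 first. Then |x + 5| = |(x - 5) + 2*(5)| <= |x - 5| + 2*|5| < 1 + 10 = 11.
So |x^2 - (5)^2| < delta * 11.
We need delta * 11 <= 1/800, i.e. delta <= 1/800/11 = 1/8800.
Since 1/8800 < 1, this is tighter than 1; take delta = 1/8800.
So delta = 1/8800 works.

1/8800


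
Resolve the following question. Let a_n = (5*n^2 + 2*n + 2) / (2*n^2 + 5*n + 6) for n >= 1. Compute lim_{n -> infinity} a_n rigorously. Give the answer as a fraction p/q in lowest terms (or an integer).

Divide numerator and denominator by n^2, the highest power:
numerator / n^2 = 5 + 2/n + 2/n^2
denominator / n^2 = 2 + 5/n + 6/n^2
As n -> infinity, all terms of the form c/n^k (k >= 1) tend to 0.
So numerator / n^2 -> 5 and denominator / n^2 -> 2.
Therefore lim a_n = 5/2.

5/2


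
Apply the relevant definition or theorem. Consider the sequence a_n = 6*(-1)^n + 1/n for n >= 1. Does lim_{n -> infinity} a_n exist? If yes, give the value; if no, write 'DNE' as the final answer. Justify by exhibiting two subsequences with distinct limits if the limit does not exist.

Examine the behaviour of a_n along subsequences.
a_{2k} = 6 + 1/(2k) -> 6. a_{2k+1} = -6 + 1/(2k+1) -> -6.
Since these two subsequential limits are 6 and -6, distinct, the full sequence cannot converge (a convergent sequence has all subsequences tending to the same limit). So lim a_n does not exist.

DNE


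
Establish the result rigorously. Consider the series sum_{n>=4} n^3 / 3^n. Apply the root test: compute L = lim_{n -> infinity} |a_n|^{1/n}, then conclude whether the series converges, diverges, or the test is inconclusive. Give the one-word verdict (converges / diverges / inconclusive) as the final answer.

Let a_n denote the general term. Form |a_n|^(1/n) and simplify:
|a_n|^(1/n) = n^(3/n)/3
Take the limit as n -> infinity: L = 1/3.
Since L = 1/3 < 1, the root test implies convergence.

converges


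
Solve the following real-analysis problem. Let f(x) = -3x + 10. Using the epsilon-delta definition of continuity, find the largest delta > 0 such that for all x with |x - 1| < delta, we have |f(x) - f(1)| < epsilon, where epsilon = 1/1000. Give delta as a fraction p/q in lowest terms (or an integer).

We compute f(1) = -3*(1) + 10 = 7.
|f(x) - f(1)| = |-3x + 10 - (7)| = |-3(x - 1)| = 3|x - 1|.
We need 3|x - 1| < 1/1000, i.e. |x - 1| < 1/1000 / 3 = 1/3000.
So any delta <= 1/3000 works. Conversely, if delta > 1/3000, then x = 1 + 1/3000 satisfies |x - 1| = 1/3000 < delta but |f(x) - f(1)| = 3 * 1/3000 = 1/1000, which is not < 1/1000; so no larger delta works.
Hence the largest such delta is 1/3000.

1/3000


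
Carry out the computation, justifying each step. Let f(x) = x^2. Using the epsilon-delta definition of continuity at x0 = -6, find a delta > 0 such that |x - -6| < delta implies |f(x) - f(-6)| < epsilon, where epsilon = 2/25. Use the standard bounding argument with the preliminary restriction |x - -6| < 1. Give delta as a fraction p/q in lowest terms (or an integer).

Factor: |x^2 - (-6)^2| = |x - -6| * |x + -6|.
Impose |x - -6| < 1 first. Then |x + -6| = |(x - -6) + 2*(-6)| <= |x - -6| + 2*|-6| < 1 + 12 = 13.
So |x^2 - (-6)^2| < delta * 13.
We need delta * 13 <= 2/25, i.e. delta <= 2/25/13 = 2/325.
Since 2/325 < 1, this is tighter than 1; take delta = 2/325.
So delta = 2/325 works.

2/325


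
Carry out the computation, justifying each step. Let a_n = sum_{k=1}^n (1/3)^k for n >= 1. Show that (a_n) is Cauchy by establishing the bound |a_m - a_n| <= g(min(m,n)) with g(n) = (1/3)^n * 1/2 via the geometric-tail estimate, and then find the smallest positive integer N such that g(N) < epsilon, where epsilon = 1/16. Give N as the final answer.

For m > n >= 1: |a_m - a_n| = sum_{k=n+1}^m (1/3)^k < sum_{k=n+1}^infinity (1/3)^k = (1/3)^(n+1) / (1 - 1/3) = (1/3)^n * (1/3) * (3/2) = (1/3)^n * 1/2.
So g(n) = (1/3)^n / 2. Since g(n) -> 0, (a_n) is Cauchy.
Now solve g(N) < 1/16: (1/3)^N / 2 < 1/16 <=> 3^N > 1 / (2 * 1/16) = 8.
Check powers of 3: 3^1 = 3 <= 8, 3^2 = 9 > 8.
So the smallest such N is 2. Check: g(2) = 1/(2 * 9) = 1/18 < 1/16.

2


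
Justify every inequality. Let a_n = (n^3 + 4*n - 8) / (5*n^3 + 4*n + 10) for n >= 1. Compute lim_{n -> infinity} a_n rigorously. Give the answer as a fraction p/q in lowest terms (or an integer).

Divide numerator and denominator by n^3, the highest power:
numerator / n^3 = 1 + 4/n^2 - 8/n^3
denominator / n^3 = 5 + 4/n^2 + 10/n^3
As n -> infinity, all terms of the form c/n^k (k >= 1) tend to 0.
So numerator / n^3 -> 1 and denominator / n^3 -> 5.
Therefore lim a_n = 1/5.

1/5


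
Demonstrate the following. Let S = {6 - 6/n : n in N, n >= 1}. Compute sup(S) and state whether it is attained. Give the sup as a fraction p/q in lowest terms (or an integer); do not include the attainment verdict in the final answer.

Analysis:
- Values: 0, 3, 4, 9/2, ... strictly increasing.
- Minimum is 0 (n=1); inf = 0 (attained).
- 6 - 6/n -> 6 from below; sup = 6, not attained.
Conclusion: sup(S) = 6, not attained in S.

6


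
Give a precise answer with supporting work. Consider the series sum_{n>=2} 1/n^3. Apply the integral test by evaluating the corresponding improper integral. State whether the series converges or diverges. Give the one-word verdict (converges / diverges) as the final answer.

Let f(x) = x^(-3). Then f is positive, continuous, and decreasing on [2, infinity), so the integral test applies.
Compute the improper integral int_{2}^infinity f(x) dx:
  antiderivative F(x) = -1/(2*x^2).
  As x -> infinity, F(x) -> 0 (since p = 3 > 1).
  So int = F(infinity) - F(2) = 0 - (-1/8) = 1/8.
  Finite, so by the integral test, the series converges.

converges


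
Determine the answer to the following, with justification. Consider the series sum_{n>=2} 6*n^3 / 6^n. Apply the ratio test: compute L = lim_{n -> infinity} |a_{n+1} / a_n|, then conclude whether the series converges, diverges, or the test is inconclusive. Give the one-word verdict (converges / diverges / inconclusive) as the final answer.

Let a_n denote the general term. Form the ratio a_{n+1}/a_n and simplify:
a_{n+1}/a_n = (n + 1)^3/(6*n^3)
Take the limit as n -> infinity: L = 1/6.
Since L = 1/6 < 1, the ratio test implies the series converges.

converges


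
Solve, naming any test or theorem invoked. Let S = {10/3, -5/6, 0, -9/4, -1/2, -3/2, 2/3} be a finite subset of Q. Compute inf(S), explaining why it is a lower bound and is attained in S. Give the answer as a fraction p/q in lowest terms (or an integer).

S is finite, so inf(S) = min(S).
Sorted increasing:
-9/4, -3/2, -5/6, -1/2, 0, 2/3, 10/3
The extremum is -9/4.
For every x in S, x >= -9/4. And -9/4 is in S, so it is attained.
Therefore inf(S) = -9/4.

-9/4


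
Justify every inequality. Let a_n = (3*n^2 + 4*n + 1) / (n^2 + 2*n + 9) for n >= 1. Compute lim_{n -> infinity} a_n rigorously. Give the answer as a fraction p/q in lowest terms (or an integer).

Divide numerator and denominator by n^2, the highest power:
numerator / n^2 = 3 + 4/n + n^(-2)
denominator / n^2 = 1 + 2/n + 9/n^2
As n -> infinity, all terms of the form c/n^k (k >= 1) tend to 0.
So numerator / n^2 -> 3 and denominator / n^2 -> 1.
Therefore lim a_n = 3.

3


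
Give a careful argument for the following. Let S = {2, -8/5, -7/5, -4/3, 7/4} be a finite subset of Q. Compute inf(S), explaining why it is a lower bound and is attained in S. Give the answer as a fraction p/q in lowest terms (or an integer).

S is finite, so inf(S) = min(S).
Sorted increasing:
-8/5, -7/5, -4/3, 7/4, 2
The extremum is -8/5.
For every x in S, x >= -8/5. And -8/5 is in S, so it is attained.
Therefore inf(S) = -8/5.

-8/5


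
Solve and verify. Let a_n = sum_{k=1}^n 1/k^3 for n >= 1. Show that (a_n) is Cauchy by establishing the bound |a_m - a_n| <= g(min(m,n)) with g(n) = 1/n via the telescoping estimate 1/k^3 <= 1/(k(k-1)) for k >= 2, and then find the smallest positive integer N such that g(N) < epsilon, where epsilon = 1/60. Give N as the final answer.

For m > n >= 1: |a_m - a_n| = sum_{k=n+1}^m 1/k^3.
Use 1/k^3 <= 1/(k(k-1)) = 1/(k-1) - 1/k for k >= 2 (which holds since k^3 >= k^2 >= k(k-1) for k >= 2):
sum_{k=n+1}^m 1/k^3 <= sum_{k=n+1}^m (1/(k-1) - 1/k) = 1/n - 1/m <= 1/n.
By symmetry the same bound holds with n,m swapped, so |a_m - a_n| <= 1/min(m,n) = g(min(m,n)). Since g(n) -> 0, (a_n) is Cauchy.
Now solve g(N) < 1/60: 1/N < 1/60 <=> N > 1/(1/60) = 60.
The smallest integer strictly greater than 60 is N = 61.
Check: g(61) = 1/61 < 1/60; g(60) = 1/60 >= 1/60. So N = 61.

61


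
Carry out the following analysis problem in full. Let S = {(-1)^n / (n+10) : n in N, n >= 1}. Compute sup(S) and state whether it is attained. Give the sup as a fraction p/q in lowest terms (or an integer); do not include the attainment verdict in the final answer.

Analysis:
- Values: -1/11, 1/12, -1/13, 1/14, -1/15, ...
- Positive terms (even n): 1/(2+10), 1/(4+10), ... decreasing -> max = 1/12 (n=2).
- Negative terms (odd n): -1/(1+10), -1/(3+10), ... increasing -> min = -1/11 (n=1).
- So sup = 1/12 (attained at n=2); inf = -1/11 (attained at n=1).
Conclusion: sup(S) = 1/12, attained in S.

1/12


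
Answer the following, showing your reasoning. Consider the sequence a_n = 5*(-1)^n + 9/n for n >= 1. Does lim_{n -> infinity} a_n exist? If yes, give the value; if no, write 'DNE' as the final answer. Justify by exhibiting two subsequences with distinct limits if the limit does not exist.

Examine the behaviour of a_n along subsequences.
a_{2k} = 5 + 9/(2k) -> 5. a_{2k+1} = -5 + 9/(2k+1) -> -5.
Since these two subsequential limits are 5 and -5, distinct, the full sequence cannot converge (a convergent sequence has all subsequences tending to the same limit). So lim a_n does not exist.

DNE


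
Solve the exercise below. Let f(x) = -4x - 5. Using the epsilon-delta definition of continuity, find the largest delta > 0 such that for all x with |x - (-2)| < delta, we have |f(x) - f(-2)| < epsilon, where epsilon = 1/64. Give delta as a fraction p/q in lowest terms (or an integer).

We compute f(-2) = -4*(-2) - 5 = 3.
|f(x) - f(-2)| = |-4x - 5 - (3)| = |-4(x - (-2))| = 4|x - (-2)|.
We need 4|x - (-2)| < 1/64, i.e. |x - (-2)| < 1/64 / 4 = 1/256.
So any delta <= 1/256 works. Conversely, if delta > 1/256, then x = -2 + 1/256 satisfies |x - (-2)| = 1/256 < delta but |f(x) - f(-2)| = 4 * 1/256 = 1/64, which is not < 1/64; so no larger delta works.
Hence the largest such delta is 1/256.

1/256


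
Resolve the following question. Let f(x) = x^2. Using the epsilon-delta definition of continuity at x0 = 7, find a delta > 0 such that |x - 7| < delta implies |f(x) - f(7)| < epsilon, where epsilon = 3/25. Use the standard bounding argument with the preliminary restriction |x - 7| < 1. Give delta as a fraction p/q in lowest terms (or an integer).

Factor: |x^2 - (7)^2| = |x - 7| * |x + 7|.
Impose |x - 7| < 1 first. Then |x + 7| = |(x - 7) + 2*(7)| <= |x - 7| + 2*|7| < 1 + 14 = 15.
So |x^2 - (7)^2| < delta * 15.
We need delta * 15 <= 3/25, i.e. delta <= 3/25/15 = 1/125.
Since 1/125 < 1, this is tighter than 1; take delta = 1/125.
So delta = 1/125 works.

1/125


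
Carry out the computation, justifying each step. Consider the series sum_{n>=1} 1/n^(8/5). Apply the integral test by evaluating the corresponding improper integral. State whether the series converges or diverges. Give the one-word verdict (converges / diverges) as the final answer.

Let f(x) = x^(-8/5). Then f is positive, continuous, and decreasing on [1, infinity), so the integral test applies.
Compute the improper integral int_{1}^infinity f(x) dx:
  antiderivative F(x) = -5/(3*x^(3/5)).
  As x -> infinity, F(x) -> 0 (since p = 8/5 > 1).
  So int = F(infinity) - F(1) = 0 - (-5/3) = 5/3.
  Finite, so by the integral test, the series converges.

converges


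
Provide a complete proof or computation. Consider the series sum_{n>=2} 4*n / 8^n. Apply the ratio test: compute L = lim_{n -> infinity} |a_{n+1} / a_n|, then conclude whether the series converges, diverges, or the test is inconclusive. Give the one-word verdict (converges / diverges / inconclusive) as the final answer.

Let a_n denote the general term. Form the ratio a_{n+1}/a_n and simplify:
a_{n+1}/a_n = (n + 1)/(8*n)
Take the limit as n -> infinity: L = 1/8.
Since L = 1/8 < 1, the ratio test implies the series converges.

converges


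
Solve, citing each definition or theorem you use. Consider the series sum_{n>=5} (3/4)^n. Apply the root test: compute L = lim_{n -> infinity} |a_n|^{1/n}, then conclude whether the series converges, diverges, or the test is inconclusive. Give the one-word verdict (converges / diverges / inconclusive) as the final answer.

Let a_n denote the general term. Form |a_n|^(1/n) and simplify:
|a_n|^(1/n) = 3/4
Take the limit as n -> infinity: L = 3/4.
Since L = 3/4 < 1, the root test implies convergence.

converges


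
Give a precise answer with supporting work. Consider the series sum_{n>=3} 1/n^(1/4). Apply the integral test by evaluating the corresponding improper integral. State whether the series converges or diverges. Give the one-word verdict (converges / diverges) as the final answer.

Let f(x) = x^(-1/4). Then f is positive, continuous, and decreasing on [3, infinity), so the integral test applies.
Compute the improper integral int_{3}^infinity f(x) dx:
  antiderivative F(x) = 4*x^(3/4)/3.
  As x -> infinity, F(x) -> infinity (since p = 1/4 < 1).
  So the integral diverges. By the integral test, the series diverges.

diverges


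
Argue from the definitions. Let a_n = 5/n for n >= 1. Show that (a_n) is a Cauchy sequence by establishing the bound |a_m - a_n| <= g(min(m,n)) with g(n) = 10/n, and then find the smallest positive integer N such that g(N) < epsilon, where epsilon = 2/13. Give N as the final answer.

For any m, n >= 1, by the triangle inequality:
|a_m - a_n| = |5/m - 5/n| <= 5*1/m + 5*1/n <= 10/min(m,n).
So g(n) = 10/n bounds the Cauchy difference. Since g(n) -> 0, (a_n) is Cauchy.
Now solve g(N) < 2/13: 10/N < 2/13 <=> N > 10 / (2/13) = 65.
The smallest integer strictly greater than 65 is N = 66.
Check: g(66) = 10/66 = 5/33 < 2/13; g(65) = 2/13 >= 2/13. So N = 66.

66


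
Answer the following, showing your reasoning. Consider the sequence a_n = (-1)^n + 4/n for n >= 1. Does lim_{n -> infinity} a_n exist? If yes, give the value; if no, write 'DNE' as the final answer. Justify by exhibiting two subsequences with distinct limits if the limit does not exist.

Examine the behaviour of a_n along subsequences.
a_{2k} = 1 + 4/(2k) -> 1. a_{2k+1} = -1 + 4/(2k+1) -> -1.
Since these two subsequential limits are 1 and -1, distinct, the full sequence cannot converge (a convergent sequence has all subsequences tending to the same limit). So lim a_n does not exist.

DNE


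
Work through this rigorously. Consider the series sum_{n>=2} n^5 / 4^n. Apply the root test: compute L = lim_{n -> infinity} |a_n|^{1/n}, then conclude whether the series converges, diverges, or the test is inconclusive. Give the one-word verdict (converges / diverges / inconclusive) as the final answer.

Let a_n denote the general term. Form |a_n|^(1/n) and simplify:
|a_n|^(1/n) = n^(5/n)/4
Take the limit as n -> infinity: L = 1/4.
Since L = 1/4 < 1, the root test implies convergence.

converges


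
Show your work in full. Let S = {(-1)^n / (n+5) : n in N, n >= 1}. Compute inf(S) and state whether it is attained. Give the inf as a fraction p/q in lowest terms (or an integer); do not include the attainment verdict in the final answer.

Analysis:
- Values: -1/6, 1/7, -1/8, 1/9, -1/10, ...
- Positive terms (even n): 1/(2+5), 1/(4+5), ... decreasing -> max = 1/7 (n=2).
- Negative terms (odd n): -1/(1+5), -1/(3+5), ... increasing -> min = -1/6 (n=1).
- So sup = 1/7 (attained at n=2); inf = -1/6 (attained at n=1).
Conclusion: inf(S) = -1/6, attained in S.

-1/6


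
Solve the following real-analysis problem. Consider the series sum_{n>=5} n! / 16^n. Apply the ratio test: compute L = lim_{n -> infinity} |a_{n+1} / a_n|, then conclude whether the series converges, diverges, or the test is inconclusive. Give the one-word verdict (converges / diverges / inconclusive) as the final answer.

Let a_n denote the general term. Form the ratio a_{n+1}/a_n and simplify:
a_{n+1}/a_n = n/16 + 1/16
Take the limit as n -> infinity: L = infinity.
Since L = infinity > 1 (or L = infinity), the ratio test implies the series diverges.

diverges


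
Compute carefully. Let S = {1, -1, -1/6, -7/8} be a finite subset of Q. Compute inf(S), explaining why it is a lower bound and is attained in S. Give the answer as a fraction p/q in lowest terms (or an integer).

S is finite, so inf(S) = min(S).
Sorted increasing:
-1, -7/8, -1/6, 1
The extremum is -1.
For every x in S, x >= -1. And -1 is in S, so it is attained.
Therefore inf(S) = -1.

-1


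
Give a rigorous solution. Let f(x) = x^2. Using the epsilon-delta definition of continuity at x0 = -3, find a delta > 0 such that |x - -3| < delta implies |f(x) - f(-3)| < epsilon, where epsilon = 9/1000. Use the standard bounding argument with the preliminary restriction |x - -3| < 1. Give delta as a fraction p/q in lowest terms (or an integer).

Factor: |x^2 - (-3)^2| = |x - -3| * |x + -3|.
Impose |x - -3| < 1 first. Then |x + -3| = |(x - -3) + 2*(-3)| <= |x - -3| + 2*|-3| < 1 + 6 = 7.
So |x^2 - (-3)^2| < delta * 7.
We need delta * 7 <= 9/1000, i.e. delta <= 9/1000/7 = 9/7000.
Since 9/7000 < 1, this is tighter than 1; take delta = 9/7000.
So delta = 9/7000 works.

9/7000


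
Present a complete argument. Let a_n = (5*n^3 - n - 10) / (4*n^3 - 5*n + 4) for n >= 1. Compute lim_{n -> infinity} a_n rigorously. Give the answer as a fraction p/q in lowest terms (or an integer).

Divide numerator and denominator by n^3, the highest power:
numerator / n^3 = 5 - 1/n^2 - 10/n^3
denominator / n^3 = 4 - 5/n^2 + 4/n^3
As n -> infinity, all terms of the form c/n^k (k >= 1) tend to 0.
So numerator / n^3 -> 5 and denominator / n^3 -> 4.
Therefore lim a_n = 5/4.

5/4


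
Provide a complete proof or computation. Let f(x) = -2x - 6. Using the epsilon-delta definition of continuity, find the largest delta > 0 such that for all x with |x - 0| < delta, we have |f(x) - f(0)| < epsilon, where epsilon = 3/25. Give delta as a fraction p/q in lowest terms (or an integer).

We compute f(0) = -2*(0) - 6 = -6.
|f(x) - f(0)| = |-2x - 6 - (-6)| = |-2(x - 0)| = 2|x - 0|.
We need 2|x - 0| < 3/25, i.e. |x - 0| < 3/25 / 2 = 3/50.
So any delta <= 3/50 works. Conversely, if delta > 3/50, then x = 0 + 3/50 satisfies |x - 0| = 3/50 < delta but |f(x) - f(0)| = 2 * 3/50 = 3/25, which is not < 3/25; so no larger delta works.
Hence the largest such delta is 3/50.

3/50


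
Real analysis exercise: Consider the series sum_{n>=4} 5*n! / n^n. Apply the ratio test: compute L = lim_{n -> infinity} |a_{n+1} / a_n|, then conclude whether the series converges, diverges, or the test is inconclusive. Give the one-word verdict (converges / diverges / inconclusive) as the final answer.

Let a_n denote the general term. Form the ratio a_{n+1}/a_n and simplify:
a_{n+1}/a_n = (n/(n + 1))^n
Take the limit as n -> infinity: L = exp(-1).
Since L = exp(-1) < 1, the ratio test implies the series converges.

converges


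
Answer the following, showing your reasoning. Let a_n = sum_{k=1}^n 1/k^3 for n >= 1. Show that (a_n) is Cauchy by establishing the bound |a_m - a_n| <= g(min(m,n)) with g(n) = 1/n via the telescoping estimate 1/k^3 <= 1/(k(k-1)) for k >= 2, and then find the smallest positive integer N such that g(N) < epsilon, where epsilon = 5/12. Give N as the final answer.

For m > n >= 1: |a_m - a_n| = sum_{k=n+1}^m 1/k^3.
Use 1/k^3 <= 1/(k(k-1)) = 1/(k-1) - 1/k for k >= 2 (which holds since k^3 >= k^2 >= k(k-1) for k >= 2):
sum_{k=n+1}^m 1/k^3 <= sum_{k=n+1}^m (1/(k-1) - 1/k) = 1/n - 1/m <= 1/n.
By symmetry the same bound holds with n,m swapped, so |a_m - a_n| <= 1/min(m,n) = g(min(m,n)). Since g(n) -> 0, (a_n) is Cauchy.
Now solve g(N) < 5/12: 1/N < 5/12 <=> N > 1/(5/12) = 12/5.
The smallest integer strictly greater than 12/5 is N = 3.
Check: g(3) = 1/3 < 5/12; g(2) = 1/2 >= 5/12. So N = 3.

3


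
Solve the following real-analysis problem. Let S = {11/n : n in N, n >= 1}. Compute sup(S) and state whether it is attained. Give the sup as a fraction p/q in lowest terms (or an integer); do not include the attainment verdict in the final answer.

Analysis:
- Values: 11, 11/2, 11/3, 11/4, ... strictly decreasing.
- The maximum is 11 (n=1); sup = 11 (attained).
- The set is bounded below by 0; 11/n -> 0 so 0 is the greatest lower bound.
- 0 is not in the set, so inf = 0 is not attained.
Conclusion: sup(S) = 11, attained in S.

11


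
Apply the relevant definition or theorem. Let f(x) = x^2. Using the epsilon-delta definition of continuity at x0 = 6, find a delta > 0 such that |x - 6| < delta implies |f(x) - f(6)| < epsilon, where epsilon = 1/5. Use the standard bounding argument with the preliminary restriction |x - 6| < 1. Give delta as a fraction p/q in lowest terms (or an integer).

Factor: |x^2 - (6)^2| = |x - 6| * |x + 6|.
Impose |x - 6| < 1 first. Then |x + 6| = |(x - 6) + 2*(6)| <= |x - 6| + 2*|6| < 1 + 12 = 13.
So |x^2 - (6)^2| < delta * 13.
We need delta * 13 <= 1/5, i.e. delta <= 1/5/13 = 1/65.
Since 1/65 < 1, this is tighter than 1; take delta = 1/65.
So delta = 1/65 works.

1/65


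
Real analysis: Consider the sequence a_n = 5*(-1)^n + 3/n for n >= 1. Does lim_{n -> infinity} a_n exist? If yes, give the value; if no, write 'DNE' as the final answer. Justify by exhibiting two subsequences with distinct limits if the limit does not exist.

Examine the behaviour of a_n along subsequences.
a_{2k} = 5 + 3/(2k) -> 5. a_{2k+1} = -5 + 3/(2k+1) -> -5.
Since these two subsequential limits are 5 and -5, distinct, the full sequence cannot converge (a convergent sequence has all subsequences tending to the same limit). So lim a_n does not exist.

DNE


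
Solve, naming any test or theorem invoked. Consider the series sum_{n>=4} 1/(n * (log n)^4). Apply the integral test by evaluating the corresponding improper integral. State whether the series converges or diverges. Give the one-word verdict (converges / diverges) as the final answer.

Let f(x) = 1/(x*log(x)^4). Then f is positive, continuous, and decreasing on [4, infinity), so the integral test applies.
Compute the improper integral int_{4}^infinity f(x) dx:
  antiderivative F(x) = -1/(3*log(x)^3).
  F(x) -> 0 as x -> infinity.  int = 0 - F(4) = 1/(3*log(4)^3) < infinity. By the integral test, the series converges.

converges


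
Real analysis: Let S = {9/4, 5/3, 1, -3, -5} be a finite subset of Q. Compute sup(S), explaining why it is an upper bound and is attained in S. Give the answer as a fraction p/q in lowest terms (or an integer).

S is finite, so sup(S) = max(S).
Sorted decreasing:
9/4, 5/3, 1, -3, -5
The extremum is 9/4.
For every x in S, x <= 9/4. And 9/4 is in S, so it is attained.
Therefore sup(S) = 9/4.

9/4


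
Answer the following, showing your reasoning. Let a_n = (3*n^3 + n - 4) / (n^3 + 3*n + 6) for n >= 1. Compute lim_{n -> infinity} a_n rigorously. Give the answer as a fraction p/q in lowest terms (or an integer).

Divide numerator and denominator by n^3, the highest power:
numerator / n^3 = 3 + n^(-2) - 4/n^3
denominator / n^3 = 1 + 3/n^2 + 6/n^3
As n -> infinity, all terms of the form c/n^k (k >= 1) tend to 0.
So numerator / n^3 -> 3 and denominator / n^3 -> 1.
Therefore lim a_n = 3.

3


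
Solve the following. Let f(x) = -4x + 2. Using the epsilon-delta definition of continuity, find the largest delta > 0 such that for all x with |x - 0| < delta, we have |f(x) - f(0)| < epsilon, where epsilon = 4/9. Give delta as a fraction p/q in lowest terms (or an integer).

We compute f(0) = -4*(0) + 2 = 2.
|f(x) - f(0)| = |-4x + 2 - (2)| = |-4(x - 0)| = 4|x - 0|.
We need 4|x - 0| < 4/9, i.e. |x - 0| < 4/9 / 4 = 1/9.
So any delta <= 1/9 works. Conversely, if delta > 1/9, then x = 0 + 1/9 satisfies |x - 0| = 1/9 < delta but |f(x) - f(0)| = 4 * 1/9 = 4/9, which is not < 4/9; so no larger delta works.
Hence the largest such delta is 1/9.

1/9


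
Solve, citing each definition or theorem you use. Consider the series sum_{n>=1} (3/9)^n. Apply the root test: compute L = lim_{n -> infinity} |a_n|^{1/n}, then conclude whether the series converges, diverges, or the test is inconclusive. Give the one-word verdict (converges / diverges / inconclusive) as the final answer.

Let a_n denote the general term. Form |a_n|^(1/n) and simplify:
|a_n|^(1/n) = 1/3
Take the limit as n -> infinity: L = 1/3.
Since L = 1/3 < 1, the root test implies convergence.

converges


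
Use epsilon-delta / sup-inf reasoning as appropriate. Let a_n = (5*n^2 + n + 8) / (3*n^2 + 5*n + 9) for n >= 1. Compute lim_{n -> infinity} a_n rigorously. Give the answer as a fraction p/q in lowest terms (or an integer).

Divide numerator and denominator by n^2, the highest power:
numerator / n^2 = 5 + 1/n + 8/n^2
denominator / n^2 = 3 + 5/n + 9/n^2
As n -> infinity, all terms of the form c/n^k (k >= 1) tend to 0.
So numerator / n^2 -> 5 and denominator / n^2 -> 3.
Therefore lim a_n = 5/3.

5/3


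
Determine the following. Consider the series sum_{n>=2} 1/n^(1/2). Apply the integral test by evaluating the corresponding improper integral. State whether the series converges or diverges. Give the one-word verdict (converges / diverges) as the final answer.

Let f(x) = 1/sqrt(x). Then f is positive, continuous, and decreasing on [2, infinity), so the integral test applies.
Compute the improper integral int_{2}^infinity f(x) dx:
  antiderivative F(x) = 2*sqrt(x).
  As x -> infinity, F(x) -> infinity (since p = 1/2 < 1).
  So the integral diverges. By the integral test, the series diverges.

diverges


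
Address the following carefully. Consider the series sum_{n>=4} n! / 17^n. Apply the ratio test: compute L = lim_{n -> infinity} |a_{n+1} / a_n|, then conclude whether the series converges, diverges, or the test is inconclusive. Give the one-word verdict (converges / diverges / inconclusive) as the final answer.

Let a_n denote the general term. Form the ratio a_{n+1}/a_n and simplify:
a_{n+1}/a_n = n/17 + 1/17
Take the limit as n -> infinity: L = infinity.
Since L = infinity > 1 (or L = infinity), the ratio test implies the series diverges.

diverges


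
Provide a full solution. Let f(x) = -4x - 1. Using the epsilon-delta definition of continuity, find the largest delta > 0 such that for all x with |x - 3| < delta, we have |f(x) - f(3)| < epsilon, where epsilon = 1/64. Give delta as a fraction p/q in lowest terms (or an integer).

We compute f(3) = -4*(3) - 1 = -13.
|f(x) - f(3)| = |-4x - 1 - (-13)| = |-4(x - 3)| = 4|x - 3|.
We need 4|x - 3| < 1/64, i.e. |x - 3| < 1/64 / 4 = 1/256.
So any delta <= 1/256 works. Conversely, if delta > 1/256, then x = 3 + 1/256 satisfies |x - 3| = 1/256 < delta but |f(x) - f(3)| = 4 * 1/256 = 1/64, which is not < 1/64; so no larger delta works.
Hence the largest such delta is 1/256.

1/256


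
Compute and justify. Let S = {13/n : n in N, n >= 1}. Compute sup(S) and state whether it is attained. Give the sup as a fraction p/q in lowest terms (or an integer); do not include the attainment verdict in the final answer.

Analysis:
- Values: 13, 13/2, 13/3, 13/4, ... strictly decreasing.
- The maximum is 13 (n=1); sup = 13 (attained).
- The set is bounded below by 0; 13/n -> 0 so 0 is the greatest lower bound.
- 0 is not in the set, so inf = 0 is not attained.
Conclusion: sup(S) = 13, attained in S.

13


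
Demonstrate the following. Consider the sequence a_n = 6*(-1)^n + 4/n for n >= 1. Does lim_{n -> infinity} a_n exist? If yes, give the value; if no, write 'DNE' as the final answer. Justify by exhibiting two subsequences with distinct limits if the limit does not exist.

Examine the behaviour of a_n along subsequences.
a_{2k} = 6 + 4/(2k) -> 6. a_{2k+1} = -6 + 4/(2k+1) -> -6.
Since these two subsequential limits are 6 and -6, distinct, the full sequence cannot converge (a convergent sequence has all subsequences tending to the same limit). So lim a_n does not exist.

DNE


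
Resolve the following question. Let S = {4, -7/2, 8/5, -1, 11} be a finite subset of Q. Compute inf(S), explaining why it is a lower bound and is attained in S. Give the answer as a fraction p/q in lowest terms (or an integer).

S is finite, so inf(S) = min(S).
Sorted increasing:
-7/2, -1, 8/5, 4, 11
The extremum is -7/2.
For every x in S, x >= -7/2. And -7/2 is in S, so it is attained.
Therefore inf(S) = -7/2.

-7/2


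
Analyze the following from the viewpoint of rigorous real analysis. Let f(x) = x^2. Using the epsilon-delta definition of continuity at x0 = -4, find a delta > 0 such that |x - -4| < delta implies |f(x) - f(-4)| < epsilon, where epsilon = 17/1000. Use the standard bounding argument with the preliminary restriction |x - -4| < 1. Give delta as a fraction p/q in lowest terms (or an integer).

Factor: |x^2 - (-4)^2| = |x - -4| * |x + -4|.
Impose |x - -4| < 1 first. Then |x + -4| = |(x - -4) + 2*(-4)| <= |x - -4| + 2*|-4| < 1 + 8 = 9.
So |x^2 - (-4)^2| < delta * 9.
We need delta * 9 <= 17/1000, i.e. delta <= 17/1000/9 = 17/9000.
Since 17/9000 < 1, this is tighter than 1; take delta = 17/9000.
So delta = 17/9000 works.

17/9000


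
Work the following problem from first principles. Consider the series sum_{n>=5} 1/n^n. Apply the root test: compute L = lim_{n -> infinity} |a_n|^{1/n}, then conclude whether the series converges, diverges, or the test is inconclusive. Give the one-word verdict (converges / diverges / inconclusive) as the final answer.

Let a_n denote the general term. Form |a_n|^(1/n) and simplify:
|a_n|^(1/n) = 1/n
Take the limit as n -> infinity: L = 0.
Since L = 0 < 1, the root test implies convergence.

converges


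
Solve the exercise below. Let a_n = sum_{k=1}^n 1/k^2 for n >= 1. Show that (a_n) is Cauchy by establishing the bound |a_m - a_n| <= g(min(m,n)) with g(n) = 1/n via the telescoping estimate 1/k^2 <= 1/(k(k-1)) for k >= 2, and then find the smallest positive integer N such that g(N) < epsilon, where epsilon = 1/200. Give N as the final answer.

For m > n >= 1: |a_m - a_n| = sum_{k=n+1}^m 1/k^2.
Use 1/k^2 <= 1/(k(k-1)) = 1/(k-1) - 1/k for k >= 2:
sum_{k=n+1}^m 1/k^2 <= sum_{k=n+1}^m (1/(k-1) - 1/k) = 1/n - 1/m <= 1/n.
By symmetry the same bound holds with n,m swapped, so |a_m - a_n| <= 1/min(m,n) = g(min(m,n)). Since g(n) -> 0, (a_n) is Cauchy.
Now solve g(N) < 1/200: 1/N < 1/200 <=> N > 1/(1/200) = 200.
The smallest integer strictly greater than 200 is N = 201.
Check: g(201) = 1/201 < 1/200; g(200) = 1/200 >= 1/200. So N = 201.

201


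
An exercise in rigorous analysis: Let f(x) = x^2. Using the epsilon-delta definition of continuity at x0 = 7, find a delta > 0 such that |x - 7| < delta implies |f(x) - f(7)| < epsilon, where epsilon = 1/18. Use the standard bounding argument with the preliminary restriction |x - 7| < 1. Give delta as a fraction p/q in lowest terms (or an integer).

Factor: |x^2 - (7)^2| = |x - 7| * |x + 7|.
Impose |x - 7| < 1 first. Then |x + 7| = |(x - 7) + 2*(7)| <= |x - 7| + 2*|7| < 1 + 14 = 15.
So |x^2 - (7)^2| < delta * 15.
We need delta * 15 <= 1/18, i.e. delta <= 1/18/15 = 1/270.
Since 1/270 < 1, this is tighter than 1; take delta = 1/270.
So delta = 1/270 works.

1/270
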